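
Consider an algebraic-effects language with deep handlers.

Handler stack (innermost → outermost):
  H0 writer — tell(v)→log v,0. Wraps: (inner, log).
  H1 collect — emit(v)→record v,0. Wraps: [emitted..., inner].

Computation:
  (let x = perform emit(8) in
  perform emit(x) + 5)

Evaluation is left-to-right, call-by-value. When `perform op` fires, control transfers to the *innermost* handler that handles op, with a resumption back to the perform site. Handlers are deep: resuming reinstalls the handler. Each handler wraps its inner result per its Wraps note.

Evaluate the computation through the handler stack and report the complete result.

Working:
emit(8) @ H1 ⇒ out+=8
emit(0) @ H1 ⇒ out+=0
H0 returns (5, ())
H1 returns [8, 0, (5, ())]
= [8, 0, (5, ())]

Answer: [8, 0, (5, ())]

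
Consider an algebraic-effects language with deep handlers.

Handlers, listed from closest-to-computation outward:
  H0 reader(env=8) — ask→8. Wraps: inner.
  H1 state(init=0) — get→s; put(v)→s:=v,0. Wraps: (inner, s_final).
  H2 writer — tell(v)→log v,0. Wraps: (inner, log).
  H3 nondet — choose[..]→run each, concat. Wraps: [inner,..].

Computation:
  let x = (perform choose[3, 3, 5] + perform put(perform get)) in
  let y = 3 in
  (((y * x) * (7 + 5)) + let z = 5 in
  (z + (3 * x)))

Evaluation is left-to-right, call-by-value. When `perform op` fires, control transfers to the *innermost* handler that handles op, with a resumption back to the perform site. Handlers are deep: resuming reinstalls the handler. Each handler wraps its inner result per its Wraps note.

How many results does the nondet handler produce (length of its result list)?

Working:
choose[3, 3, 5] @ H3
  branch[0] choose=3:
    get @ H1 ⇒ 0
    put(0) @ H1 ⇒ s:=0
    H0 returns 122
    H1 returns (122, 0)
    H2 returns ((122, 0), ())
    H3 returns [((122, 0), ())]
  branch[1] choose=3:
    get @ H1 ⇒ 0
    put(0) @ H1 ⇒ s:=0
    H0 returns 122
    H1 returns (122, 0)
    H2 returns ((122, 0), ())
    H3 returns [((122, 0), ())]
  branch[2] choose=5:
    get @ H1 ⇒ 0
    put(0) @ H1 ⇒ s:=0
    H0 returns 200
    H1 returns (200, 0)
    H2 returns ((200, 0), ())
    H3 returns [((200, 0), ())]
= [((122, 0), ()), ((122, 0), ()), ((200, 0), ())]

Answer: 3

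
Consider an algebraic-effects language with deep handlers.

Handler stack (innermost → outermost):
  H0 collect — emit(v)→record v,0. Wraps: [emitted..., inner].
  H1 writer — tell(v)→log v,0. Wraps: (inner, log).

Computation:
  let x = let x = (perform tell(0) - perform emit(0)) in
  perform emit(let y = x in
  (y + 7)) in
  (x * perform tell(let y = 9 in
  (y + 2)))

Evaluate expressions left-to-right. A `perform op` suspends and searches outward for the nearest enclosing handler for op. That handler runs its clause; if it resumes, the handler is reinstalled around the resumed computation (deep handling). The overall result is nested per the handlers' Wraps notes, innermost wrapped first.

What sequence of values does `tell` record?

Working:
tell(0) @ H1 ⇒ log+=0
emit(0) @ H0 ⇒ out+=0
emit(7) @ H0 ⇒ out+=7
tell(11) @ H1 ⇒ log+=11
H0 returns [0, 7, 0]
H1 returns ([0, 7, 0], (0, 11))
= ([0, 7, 0], (0, 11))

Answer: (0, 11)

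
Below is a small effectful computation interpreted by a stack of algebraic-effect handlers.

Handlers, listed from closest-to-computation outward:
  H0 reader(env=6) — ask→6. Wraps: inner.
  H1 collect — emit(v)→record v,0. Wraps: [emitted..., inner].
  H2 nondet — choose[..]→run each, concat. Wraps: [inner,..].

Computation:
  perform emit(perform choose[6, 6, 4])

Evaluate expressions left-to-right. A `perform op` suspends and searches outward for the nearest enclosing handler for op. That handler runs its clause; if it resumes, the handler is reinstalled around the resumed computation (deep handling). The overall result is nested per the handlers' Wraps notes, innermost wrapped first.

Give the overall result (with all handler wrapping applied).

Answer: [[6, 0], [6, 0], [4, 0]]

Evaluation trace:
choose[6, 6, 4] @ H2
  branch[0] choose=6:
    emit(6) @ H1 ⇒ out+=6
    H0 returns 0
    H1 returns [6, 0]
    H2 returns [[6, 0]]
  branch[1] choose=6:
    emit(6) @ H1 ⇒ out+=6
    H0 returns 0
    H1 returns [6, 0]
    H2 returns [[6, 0]]
  branch[2] choose=4:
    emit(4) @ H1 ⇒ out+=4
    H0 returns 0
    H1 returns [4, 0]
    H2 returns [[4, 0]]
= [[6, 0], [6, 0], [4, 0]]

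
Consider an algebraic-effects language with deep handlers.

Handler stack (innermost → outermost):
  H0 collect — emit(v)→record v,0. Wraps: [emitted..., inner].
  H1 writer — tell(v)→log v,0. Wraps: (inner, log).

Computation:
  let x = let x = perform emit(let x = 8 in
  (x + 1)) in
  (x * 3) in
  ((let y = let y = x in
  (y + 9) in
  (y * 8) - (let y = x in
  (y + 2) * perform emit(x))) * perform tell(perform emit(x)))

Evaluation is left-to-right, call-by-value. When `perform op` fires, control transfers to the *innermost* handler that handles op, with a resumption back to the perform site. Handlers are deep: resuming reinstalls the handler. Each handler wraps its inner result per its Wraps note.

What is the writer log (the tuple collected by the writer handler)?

Evaluation trace:
emit(9) @ H0 ⇒ out+=9
emit(0) @ H0 ⇒ out+=0
emit(0) @ H0 ⇒ out+=0
tell(0) @ H1 ⇒ log+=0
H0 returns [9, 0, 0, 0]
H1 returns ([9, 0, 0, 0], (0))
= ([9, 0, 0, 0], (0))

Answer: (0)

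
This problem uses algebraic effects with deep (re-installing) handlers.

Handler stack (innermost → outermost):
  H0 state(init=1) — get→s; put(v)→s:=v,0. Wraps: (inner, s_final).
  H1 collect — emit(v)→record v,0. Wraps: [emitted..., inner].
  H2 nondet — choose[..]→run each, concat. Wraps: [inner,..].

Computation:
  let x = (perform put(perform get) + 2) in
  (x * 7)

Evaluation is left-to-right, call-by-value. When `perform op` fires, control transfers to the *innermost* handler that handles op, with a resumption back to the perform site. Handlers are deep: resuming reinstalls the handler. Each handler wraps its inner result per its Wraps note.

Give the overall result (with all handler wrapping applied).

Working:
get @ H0 ⇒ 1
put(1) @ H0 ⇒ s:=1
H0 returns (14, 1)
H1 returns [(14, 1)]
H2 returns [[(14, 1)]]
= [[(14, 1)]]

Answer: [[(14, 1)]]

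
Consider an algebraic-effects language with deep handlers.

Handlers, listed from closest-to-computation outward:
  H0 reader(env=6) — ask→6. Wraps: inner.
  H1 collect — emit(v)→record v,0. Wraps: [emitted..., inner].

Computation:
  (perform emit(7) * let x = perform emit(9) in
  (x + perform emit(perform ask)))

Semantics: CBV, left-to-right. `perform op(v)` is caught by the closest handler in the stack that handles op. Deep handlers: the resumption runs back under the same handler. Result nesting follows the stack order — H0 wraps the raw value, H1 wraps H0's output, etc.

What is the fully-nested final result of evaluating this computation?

Answer: [7, 9, 6, 0]

Step-by-step:
emit(7) @ H1 ⇒ out+=7
emit(9) @ H1 ⇒ out+=9
ask @ H0 ⇒ 6
emit(6) @ H1 ⇒ out+=6
H0 returns 0
H1 returns [7, 9, 6, 0]
= [7, 9, 6, 0]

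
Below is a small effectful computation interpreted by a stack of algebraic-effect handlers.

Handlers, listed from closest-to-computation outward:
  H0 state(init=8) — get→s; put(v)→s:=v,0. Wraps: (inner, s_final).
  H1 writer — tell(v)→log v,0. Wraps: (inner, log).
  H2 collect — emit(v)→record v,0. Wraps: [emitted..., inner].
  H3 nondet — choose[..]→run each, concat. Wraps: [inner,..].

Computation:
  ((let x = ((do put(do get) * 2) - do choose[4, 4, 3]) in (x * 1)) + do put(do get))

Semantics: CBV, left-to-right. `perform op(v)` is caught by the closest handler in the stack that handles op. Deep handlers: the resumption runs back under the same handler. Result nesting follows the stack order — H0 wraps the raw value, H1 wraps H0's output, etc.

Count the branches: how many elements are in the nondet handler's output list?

Working:
get @ H0 ⇒ 8
put(8) @ H0 ⇒ s:=8
choose[4, 4, 3] @ H3
  branch[0] choose=4:
    get @ H0 ⇒ 8
    put(8) @ H0 ⇒ s:=8
    H0 returns (-4, 8)
    H1 returns ((-4, 8), ())
    H2 returns [((-4, 8), ())]
    H3 returns [[((-4, 8), ())]]
  branch[1] choose=4:
    get @ H0 ⇒ 8
    put(8) @ H0 ⇒ s:=8
    H0 returns (-4, 8)
    H1 returns ((-4, 8), ())
    H2 returns [((-4, 8), ())]
    H3 returns [[((-4, 8), ())]]
  branch[2] choose=3:
    get @ H0 ⇒ 8
    put(8) @ H0 ⇒ s:=8
    H0 returns (-3, 8)
    H1 returns ((-3, 8), ())
    H2 returns [((-3, 8), ())]
    H3 returns [[((-3, 8), ())]]
= [[((-4, 8), ())], [((-4, 8), ())], [((-3, 8), ())]]

Answer: 3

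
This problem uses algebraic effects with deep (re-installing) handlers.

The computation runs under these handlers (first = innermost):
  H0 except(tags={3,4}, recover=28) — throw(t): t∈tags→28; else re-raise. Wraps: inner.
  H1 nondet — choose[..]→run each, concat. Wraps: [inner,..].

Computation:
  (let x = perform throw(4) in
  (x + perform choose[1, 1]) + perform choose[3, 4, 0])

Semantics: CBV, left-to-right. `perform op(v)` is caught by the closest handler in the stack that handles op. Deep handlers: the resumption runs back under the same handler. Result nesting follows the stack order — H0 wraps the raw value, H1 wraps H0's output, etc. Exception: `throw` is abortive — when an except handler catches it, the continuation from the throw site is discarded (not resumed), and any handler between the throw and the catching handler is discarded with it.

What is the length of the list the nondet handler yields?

Answer: 1

Working:
throw(4) @ H0 caught ⇒ 28
H1 returns [28]
= [28]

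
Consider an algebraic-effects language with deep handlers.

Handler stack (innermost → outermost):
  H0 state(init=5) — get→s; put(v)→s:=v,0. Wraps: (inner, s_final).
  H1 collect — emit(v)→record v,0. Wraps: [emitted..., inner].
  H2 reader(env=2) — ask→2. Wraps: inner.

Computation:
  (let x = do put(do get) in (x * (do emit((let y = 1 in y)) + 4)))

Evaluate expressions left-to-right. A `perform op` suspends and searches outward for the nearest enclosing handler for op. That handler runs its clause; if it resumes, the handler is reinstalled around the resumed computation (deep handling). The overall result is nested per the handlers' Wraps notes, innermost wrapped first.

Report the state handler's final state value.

Answer: 5

Evaluation trace:
get @ H0 ⇒ 5
put(5) @ H0 ⇒ s:=5
emit(1) @ H1 ⇒ out+=1
H0 returns (0, 5)
H1 returns [1, (0, 5)]
H2 returns [1, (0, 5)]
= [1, (0, 5)]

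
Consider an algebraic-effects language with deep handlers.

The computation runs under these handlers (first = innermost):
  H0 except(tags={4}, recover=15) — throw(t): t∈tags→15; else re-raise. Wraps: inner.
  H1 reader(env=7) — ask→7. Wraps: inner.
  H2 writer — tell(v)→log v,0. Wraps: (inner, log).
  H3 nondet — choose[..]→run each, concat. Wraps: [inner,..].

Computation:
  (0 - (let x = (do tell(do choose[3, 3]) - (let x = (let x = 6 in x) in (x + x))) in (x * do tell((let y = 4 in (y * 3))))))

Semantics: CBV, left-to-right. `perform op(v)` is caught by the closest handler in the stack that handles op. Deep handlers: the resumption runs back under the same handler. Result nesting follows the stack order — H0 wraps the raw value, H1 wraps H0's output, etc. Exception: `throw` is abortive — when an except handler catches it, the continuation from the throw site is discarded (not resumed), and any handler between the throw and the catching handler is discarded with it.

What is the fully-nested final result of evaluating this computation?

Working:
choose[3, 3] @ H3
  branch[0] choose=3:
    tell(3) @ H2 ⇒ log+=3
    tell(12) @ H2 ⇒ log+=12
    H0 returns 0
    H1 returns 0
    H2 returns (0, (3, 12))
    H3 returns [(0, (3, 12))]
  branch[1] choose=3:
    tell(3) @ H2 ⇒ log+=3
    tell(12) @ H2 ⇒ log+=12
    H0 returns 0
    H1 returns 0
    H2 returns (0, (3, 12))
    H3 returns [(0, (3, 12))]
= [(0, (3, 12)), (0, (3, 12))]

Answer: [(0, (3, 12)), (0, (3, 12))]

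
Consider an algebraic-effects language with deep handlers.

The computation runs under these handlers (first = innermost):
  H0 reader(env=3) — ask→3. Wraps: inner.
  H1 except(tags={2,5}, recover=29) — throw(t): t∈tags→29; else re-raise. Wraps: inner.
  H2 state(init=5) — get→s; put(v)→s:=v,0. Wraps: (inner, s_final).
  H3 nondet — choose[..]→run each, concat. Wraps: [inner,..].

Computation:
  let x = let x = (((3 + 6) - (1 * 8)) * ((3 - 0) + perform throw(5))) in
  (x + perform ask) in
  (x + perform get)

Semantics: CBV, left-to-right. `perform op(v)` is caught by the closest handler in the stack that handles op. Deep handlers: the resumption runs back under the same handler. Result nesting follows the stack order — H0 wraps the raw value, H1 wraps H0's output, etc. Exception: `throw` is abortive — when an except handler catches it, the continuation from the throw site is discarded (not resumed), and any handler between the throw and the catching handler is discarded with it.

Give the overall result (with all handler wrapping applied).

Answer: [(29, 5)]

Step-by-step:
throw(5) @ H1 caught ⇒ 29
H2 returns (29, 5)
H3 returns [(29, 5)]
= [(29, 5)]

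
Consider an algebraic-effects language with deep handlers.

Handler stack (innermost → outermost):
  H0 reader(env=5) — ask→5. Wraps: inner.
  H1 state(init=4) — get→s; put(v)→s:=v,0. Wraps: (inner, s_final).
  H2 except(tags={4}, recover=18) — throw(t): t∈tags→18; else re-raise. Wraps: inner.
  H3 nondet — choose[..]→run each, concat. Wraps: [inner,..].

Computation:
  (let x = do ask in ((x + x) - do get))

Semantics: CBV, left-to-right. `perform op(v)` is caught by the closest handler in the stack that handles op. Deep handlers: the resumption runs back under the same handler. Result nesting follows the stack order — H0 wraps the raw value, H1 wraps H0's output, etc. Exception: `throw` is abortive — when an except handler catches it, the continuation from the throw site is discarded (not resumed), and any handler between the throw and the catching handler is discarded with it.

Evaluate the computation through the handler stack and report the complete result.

Step-by-step:
ask @ H0 ⇒ 5
get @ H1 ⇒ 4
H0 returns 6
H1 returns (6, 4)
H2 returns (6, 4)
H3 returns [(6, 4)]
= [(6, 4)]

Answer: [(6, 4)]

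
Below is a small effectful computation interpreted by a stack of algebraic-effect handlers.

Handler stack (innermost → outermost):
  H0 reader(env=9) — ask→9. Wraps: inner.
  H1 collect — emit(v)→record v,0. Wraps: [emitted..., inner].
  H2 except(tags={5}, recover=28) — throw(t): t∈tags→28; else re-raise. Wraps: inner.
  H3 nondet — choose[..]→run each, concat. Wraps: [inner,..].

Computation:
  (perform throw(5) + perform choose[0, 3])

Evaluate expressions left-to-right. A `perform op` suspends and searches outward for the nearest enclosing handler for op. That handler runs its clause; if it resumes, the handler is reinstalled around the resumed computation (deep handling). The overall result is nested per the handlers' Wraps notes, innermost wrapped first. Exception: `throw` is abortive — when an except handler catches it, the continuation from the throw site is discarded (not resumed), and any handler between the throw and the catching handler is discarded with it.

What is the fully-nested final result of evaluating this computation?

Working:
throw(5) @ H2 caught ⇒ 28
H3 returns [28]
= [28]

Answer: [28]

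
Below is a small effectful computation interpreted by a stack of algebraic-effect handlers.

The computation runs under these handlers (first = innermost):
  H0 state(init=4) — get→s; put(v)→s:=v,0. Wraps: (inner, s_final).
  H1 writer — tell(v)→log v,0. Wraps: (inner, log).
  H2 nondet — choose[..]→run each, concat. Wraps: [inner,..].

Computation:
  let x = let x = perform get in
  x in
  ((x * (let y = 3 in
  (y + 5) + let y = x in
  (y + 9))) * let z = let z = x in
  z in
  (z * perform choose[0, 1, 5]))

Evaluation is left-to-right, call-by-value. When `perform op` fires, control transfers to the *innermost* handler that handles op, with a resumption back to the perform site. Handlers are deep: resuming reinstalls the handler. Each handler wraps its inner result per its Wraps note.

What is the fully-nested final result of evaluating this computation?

Answer: [((0, 4), ()), ((336, 4), ()), ((1680, 4), ())]

Working:
get @ H0 ⇒ 4
choose[0, 1, 5] @ H2
  branch[0] choose=0:
    H0 returns (0, 4)
    H1 returns ((0, 4), ())
    H2 returns [((0, 4), ())]
  branch[1] choose=1:
    H0 returns (336, 4)
    H1 returns ((336, 4), ())
    H2 returns [((336, 4), ())]
  branch[2] choose=5:
    H0 returns (1680, 4)
    H1 returns ((1680, 4), ())
    H2 returns [((1680, 4), ())]
= [((0, 4), ()), ((336, 4), ()), ((1680, 4), ())]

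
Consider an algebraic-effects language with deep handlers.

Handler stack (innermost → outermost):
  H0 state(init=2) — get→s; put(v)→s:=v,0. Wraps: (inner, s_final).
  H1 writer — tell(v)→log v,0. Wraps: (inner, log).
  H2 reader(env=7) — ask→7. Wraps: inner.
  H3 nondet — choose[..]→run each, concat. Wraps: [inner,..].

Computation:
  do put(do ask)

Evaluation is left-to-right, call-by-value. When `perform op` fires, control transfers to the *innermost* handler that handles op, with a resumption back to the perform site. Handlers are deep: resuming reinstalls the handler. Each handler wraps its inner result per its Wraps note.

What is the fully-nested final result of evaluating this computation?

Answer: [((0, 7), ())]

Step-by-step:
ask @ H2 ⇒ 7
put(7) @ H0 ⇒ s:=7
H0 returns (0, 7)
H1 returns ((0, 7), ())
H2 returns ((0, 7), ())
H3 returns [((0, 7), ())]
= [((0, 7), ())]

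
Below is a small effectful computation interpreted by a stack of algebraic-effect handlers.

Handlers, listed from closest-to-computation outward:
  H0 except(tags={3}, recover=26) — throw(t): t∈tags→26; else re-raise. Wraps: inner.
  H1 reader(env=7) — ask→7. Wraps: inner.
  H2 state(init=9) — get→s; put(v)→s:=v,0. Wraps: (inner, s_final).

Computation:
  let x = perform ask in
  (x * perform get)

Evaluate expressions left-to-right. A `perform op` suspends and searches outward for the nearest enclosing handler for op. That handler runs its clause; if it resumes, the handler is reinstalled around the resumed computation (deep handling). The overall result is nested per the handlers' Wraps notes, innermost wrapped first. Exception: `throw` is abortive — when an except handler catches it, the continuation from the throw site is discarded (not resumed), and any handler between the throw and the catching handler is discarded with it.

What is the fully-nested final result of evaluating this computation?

Answer: (63, 9)

Evaluation trace:
ask @ H1 ⇒ 7
get @ H2 ⇒ 9
H0 returns 63
H1 returns 63
H2 returns (63, 9)
= (63, 9)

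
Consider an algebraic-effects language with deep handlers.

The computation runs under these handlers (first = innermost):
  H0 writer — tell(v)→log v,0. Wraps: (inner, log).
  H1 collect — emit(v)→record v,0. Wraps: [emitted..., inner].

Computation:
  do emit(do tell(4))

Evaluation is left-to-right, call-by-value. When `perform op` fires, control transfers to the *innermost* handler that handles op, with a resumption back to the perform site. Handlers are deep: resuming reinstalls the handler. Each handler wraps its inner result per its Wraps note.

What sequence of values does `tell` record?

Evaluation trace:
tell(4) @ H0 ⇒ log+=4
emit(0) @ H1 ⇒ out+=0
H0 returns (0, (4))
H1 returns [0, (0, (4))]
= [0, (0, (4))]

Answer: (4)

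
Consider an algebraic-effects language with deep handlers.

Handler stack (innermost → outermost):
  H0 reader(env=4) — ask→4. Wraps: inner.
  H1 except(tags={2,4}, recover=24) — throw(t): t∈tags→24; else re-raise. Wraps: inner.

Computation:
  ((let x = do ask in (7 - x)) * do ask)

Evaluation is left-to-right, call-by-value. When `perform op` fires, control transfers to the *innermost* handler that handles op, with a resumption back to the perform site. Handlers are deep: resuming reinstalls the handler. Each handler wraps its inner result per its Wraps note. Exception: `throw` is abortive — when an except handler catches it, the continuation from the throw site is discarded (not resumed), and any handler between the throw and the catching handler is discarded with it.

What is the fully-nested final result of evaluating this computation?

Answer: 12

Working:
ask @ H0 ⇒ 4
ask @ H0 ⇒ 4
H0 returns 12
H1 returns 12
= 12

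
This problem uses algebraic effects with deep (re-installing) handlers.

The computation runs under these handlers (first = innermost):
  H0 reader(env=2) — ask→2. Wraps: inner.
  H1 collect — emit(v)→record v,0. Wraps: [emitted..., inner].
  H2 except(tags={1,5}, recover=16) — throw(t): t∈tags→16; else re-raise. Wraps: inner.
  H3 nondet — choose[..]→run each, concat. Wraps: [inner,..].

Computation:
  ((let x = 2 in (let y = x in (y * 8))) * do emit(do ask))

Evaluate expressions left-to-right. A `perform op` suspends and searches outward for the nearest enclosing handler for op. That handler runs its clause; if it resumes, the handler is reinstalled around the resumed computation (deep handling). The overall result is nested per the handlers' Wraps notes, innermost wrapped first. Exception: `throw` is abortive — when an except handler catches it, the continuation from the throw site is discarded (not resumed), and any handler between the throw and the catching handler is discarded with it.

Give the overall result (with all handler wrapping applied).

Answer: [[2, 0]]

Step-by-step:
ask @ H0 ⇒ 2
emit(2) @ H1 ⇒ out+=2
H0 returns 0
H1 returns [2, 0]
H2 returns [2, 0]
H3 returns [[2, 0]]
= [[2, 0]]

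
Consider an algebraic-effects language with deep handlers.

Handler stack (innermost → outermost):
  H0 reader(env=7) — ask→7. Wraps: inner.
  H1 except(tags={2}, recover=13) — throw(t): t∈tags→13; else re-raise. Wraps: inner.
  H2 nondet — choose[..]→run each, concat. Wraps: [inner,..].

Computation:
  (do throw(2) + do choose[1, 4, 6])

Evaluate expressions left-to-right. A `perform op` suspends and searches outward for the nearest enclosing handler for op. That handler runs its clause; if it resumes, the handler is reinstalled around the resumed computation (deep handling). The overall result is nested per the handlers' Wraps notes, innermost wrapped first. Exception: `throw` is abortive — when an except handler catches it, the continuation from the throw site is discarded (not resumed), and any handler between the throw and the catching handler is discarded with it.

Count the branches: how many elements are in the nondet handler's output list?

Answer: 1

Working:
throw(2) @ H1 caught ⇒ 13
H2 returns [13]
= [13]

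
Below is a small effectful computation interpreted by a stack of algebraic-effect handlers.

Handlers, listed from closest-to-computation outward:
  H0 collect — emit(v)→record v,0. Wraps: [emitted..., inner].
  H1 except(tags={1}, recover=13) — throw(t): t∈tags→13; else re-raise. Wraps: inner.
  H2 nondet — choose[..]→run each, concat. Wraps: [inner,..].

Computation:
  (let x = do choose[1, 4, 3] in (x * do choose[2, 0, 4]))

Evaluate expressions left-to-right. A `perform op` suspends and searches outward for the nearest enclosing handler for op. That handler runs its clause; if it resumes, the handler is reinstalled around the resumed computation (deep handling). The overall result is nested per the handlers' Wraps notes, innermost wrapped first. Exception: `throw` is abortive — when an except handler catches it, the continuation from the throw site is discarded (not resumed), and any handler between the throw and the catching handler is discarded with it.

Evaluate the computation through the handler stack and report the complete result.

Answer: [[2], [0], [4], [8], [0], [16], [6], [0], [12]]

Working:
choose[1, 4, 3] @ H2
  branch[0] choose=1:
    choose[2, 0, 4] @ H2
      branch[0] choose=2:
        H0 returns [2]
        H1 returns [2]
        H2 returns [[2]]
      branch[1] choose=0:
        H0 returns [0]
        H1 returns [0]
        H2 returns [[0]]
      branch[2] choose=4:
        H0 returns [4]
        H1 returns [4]
        H2 returns [[4]]
  branch[1] choose=4:
    choose[2, 0, 4] @ H2
      branch[0] choose=2:
        H0 returns [8]
        H1 returns [8]
        H2 returns [[8]]
      branch[1] choose=0:
        H0 returns [0]
        H1 returns [0]
        H2 returns [[0]]
      branch[2] choose=4:
        H0 returns [16]
        H1 returns [16]
        H2 returns [[16]]
  branch[2] choose=3:
    choose[2, 0, 4] @ H2
      branch[0] choose=2:
        H0 returns [6]
        H1 returns [6]
        H2 returns [[6]]
      branch[1] choose=0:
        H0 returns [0]
        H1 returns [0]
        H2 returns [[0]]
      branch[2] choose=4:
        H0 returns [12]
        H1 returns [12]
        H2 returns [[12]]
= [[2], [0], [4], [8], [0], [16], [6], [0], [12]]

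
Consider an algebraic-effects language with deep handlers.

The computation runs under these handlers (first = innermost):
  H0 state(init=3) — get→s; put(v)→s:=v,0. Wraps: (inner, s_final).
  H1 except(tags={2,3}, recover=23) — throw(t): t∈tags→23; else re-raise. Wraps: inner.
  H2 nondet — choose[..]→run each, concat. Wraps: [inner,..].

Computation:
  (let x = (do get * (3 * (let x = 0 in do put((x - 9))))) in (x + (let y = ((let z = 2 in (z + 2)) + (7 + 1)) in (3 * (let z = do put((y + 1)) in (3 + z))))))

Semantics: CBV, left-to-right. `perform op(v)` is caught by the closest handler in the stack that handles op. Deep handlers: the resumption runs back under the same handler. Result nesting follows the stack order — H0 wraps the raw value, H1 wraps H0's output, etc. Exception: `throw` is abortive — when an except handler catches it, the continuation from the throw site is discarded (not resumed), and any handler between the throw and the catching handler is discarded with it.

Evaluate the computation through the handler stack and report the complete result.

Answer: [(9, 13)]

Working:
get @ H0 ⇒ 3
put(-9) @ H0 ⇒ s:=-9
put(13) @ H0 ⇒ s:=13
H0 returns (9, 13)
H1 returns (9, 13)
H2 returns [(9, 13)]
= [(9, 13)]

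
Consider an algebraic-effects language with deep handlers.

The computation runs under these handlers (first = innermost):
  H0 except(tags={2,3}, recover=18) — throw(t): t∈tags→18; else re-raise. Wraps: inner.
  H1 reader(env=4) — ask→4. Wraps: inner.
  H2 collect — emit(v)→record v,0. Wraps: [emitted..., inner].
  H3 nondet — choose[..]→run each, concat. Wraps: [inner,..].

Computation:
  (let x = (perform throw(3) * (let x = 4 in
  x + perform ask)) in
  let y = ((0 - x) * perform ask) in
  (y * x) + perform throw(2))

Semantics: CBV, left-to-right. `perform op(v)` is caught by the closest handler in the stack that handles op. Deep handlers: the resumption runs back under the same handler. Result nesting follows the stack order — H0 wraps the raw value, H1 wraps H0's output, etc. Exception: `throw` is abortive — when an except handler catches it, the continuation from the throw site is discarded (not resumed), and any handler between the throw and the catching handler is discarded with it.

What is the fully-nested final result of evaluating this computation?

Answer: [[18]]

Step-by-step:
throw(3) @ H0 caught ⇒ 18
H1 returns 18
H2 returns [18]
H3 returns [[18]]
= [[18]]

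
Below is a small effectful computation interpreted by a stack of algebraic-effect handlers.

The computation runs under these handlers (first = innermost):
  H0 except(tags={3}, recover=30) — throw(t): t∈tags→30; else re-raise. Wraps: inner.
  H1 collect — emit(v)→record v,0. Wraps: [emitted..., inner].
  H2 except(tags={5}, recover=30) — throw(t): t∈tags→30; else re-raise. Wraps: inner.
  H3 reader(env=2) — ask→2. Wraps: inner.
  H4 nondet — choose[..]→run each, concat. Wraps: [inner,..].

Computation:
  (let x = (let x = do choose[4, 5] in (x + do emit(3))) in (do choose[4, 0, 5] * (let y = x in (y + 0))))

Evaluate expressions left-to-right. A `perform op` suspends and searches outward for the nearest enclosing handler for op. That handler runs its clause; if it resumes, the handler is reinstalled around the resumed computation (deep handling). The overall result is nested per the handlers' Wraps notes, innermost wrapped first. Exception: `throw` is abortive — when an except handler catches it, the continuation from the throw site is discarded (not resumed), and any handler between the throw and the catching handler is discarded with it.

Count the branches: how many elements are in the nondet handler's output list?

Step-by-step:
choose[4, 5] @ H4
  branch[0] choose=4:
    emit(3) @ H1 ⇒ out+=3
    choose[4, 0, 5] @ H4
      branch[0] choose=4:
        H0 returns 16
        H1 returns [3, 16]
        H2 returns [3, 16]
        H3 returns [3, 16]
        H4 returns [[3, 16]]
      branch[1] choose=0:
        H0 returns 0
        H1 returns [3, 0]
        H2 returns [3, 0]
        H3 returns [3, 0]
        H4 returns [[3, 0]]
      branch[2] choose=5:
        H0 returns 20
        H1 returns [3, 20]
        H2 returns [3, 20]
        H3 returns [3, 20]
        H4 returns [[3, 20]]
  branch[1] choose=5:
    emit(3) @ H1 ⇒ out+=3
    choose[4, 0, 5] @ H4
      branch[0] choose=4:
        H0 returns 20
        H1 returns [3, 20]
        H2 returns [3, 20]
        H3 returns [3, 20]
        H4 returns [[3, 20]]
      branch[1] choose=0:
        H0 returns 0
        H1 returns [3, 0]
        H2 returns [3, 0]
        H3 returns [3, 0]
        H4 returns [[3, 0]]
      branch[2] choose=5:
        H0 returns 25
        H1 returns [3, 25]
        H2 returns [3, 25]
        H3 returns [3, 25]
        H4 returns [[3, 25]]
= [[3, 16], [3, 0], [3, 20], [3, 20], [3, 0], [3, 25]]

Answer: 6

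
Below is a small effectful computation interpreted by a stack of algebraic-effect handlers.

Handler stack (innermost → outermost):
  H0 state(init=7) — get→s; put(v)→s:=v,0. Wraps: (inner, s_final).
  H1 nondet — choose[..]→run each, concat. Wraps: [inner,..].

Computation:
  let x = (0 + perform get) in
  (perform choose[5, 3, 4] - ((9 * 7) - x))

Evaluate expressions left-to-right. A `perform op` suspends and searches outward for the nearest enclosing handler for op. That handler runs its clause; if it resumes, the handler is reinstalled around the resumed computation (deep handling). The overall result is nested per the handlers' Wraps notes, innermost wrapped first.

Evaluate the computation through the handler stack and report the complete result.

Step-by-step:
get @ H0 ⇒ 7
choose[5, 3, 4] @ H1
  branch[0] choose=5:
    H0 returns (-51, 7)
    H1 returns [(-51, 7)]
  branch[1] choose=3:
    H0 returns (-53, 7)
    H1 returns [(-53, 7)]
  branch[2] choose=4:
    H0 returns (-52, 7)
    H1 returns [(-52, 7)]
= [(-51, 7), (-53, 7), (-52, 7)]

Answer: [(-51, 7), (-53, 7), (-52, 7)]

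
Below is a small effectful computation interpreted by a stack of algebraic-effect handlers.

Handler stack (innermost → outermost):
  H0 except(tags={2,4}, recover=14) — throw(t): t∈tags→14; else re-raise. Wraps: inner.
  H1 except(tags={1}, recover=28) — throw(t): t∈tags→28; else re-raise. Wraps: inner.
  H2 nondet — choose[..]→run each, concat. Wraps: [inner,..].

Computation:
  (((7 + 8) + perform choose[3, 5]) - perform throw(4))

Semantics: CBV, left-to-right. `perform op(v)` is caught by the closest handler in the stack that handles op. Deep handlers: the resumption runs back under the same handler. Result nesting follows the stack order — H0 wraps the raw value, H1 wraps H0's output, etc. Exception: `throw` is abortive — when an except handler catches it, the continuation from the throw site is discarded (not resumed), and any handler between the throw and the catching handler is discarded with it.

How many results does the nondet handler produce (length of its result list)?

Working:
choose[3, 5] @ H2
  branch[0] choose=3:
    throw(4) @ H0 caught ⇒ 14
    H1 returns 14
    H2 returns [14]
  branch[1] choose=5:
    throw(4) @ H0 caught ⇒ 14
    H1 returns 14
    H2 returns [14]
= [14, 14]

Answer: 2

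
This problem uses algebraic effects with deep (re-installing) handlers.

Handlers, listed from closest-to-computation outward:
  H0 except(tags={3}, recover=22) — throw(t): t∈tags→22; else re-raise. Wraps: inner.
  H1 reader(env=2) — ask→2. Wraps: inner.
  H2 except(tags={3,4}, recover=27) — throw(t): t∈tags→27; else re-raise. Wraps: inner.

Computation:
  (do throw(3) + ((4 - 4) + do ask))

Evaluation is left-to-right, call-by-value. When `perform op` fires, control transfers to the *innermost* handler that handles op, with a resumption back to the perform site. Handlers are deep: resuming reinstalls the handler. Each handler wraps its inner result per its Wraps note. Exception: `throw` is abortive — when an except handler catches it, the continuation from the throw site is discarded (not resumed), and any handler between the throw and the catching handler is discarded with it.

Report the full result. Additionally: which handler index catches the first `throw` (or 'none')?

Answer: 22 ; first throw caught by: H0

Evaluation trace:
throw(3) @ H0 caught ⇒ 22
H1 returns 22
H2 returns 22
= 22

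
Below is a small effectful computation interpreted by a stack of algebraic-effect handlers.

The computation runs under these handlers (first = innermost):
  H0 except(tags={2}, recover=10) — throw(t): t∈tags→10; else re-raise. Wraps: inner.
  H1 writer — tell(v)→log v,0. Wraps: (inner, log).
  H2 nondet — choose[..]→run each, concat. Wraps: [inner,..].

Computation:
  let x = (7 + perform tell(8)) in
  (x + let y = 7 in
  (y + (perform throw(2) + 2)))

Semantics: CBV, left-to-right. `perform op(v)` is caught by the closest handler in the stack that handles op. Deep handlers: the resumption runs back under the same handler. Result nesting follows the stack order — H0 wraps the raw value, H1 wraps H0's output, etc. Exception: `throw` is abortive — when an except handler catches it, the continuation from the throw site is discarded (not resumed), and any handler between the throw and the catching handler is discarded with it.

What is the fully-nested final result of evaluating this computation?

Step-by-step:
tell(8) @ H1 ⇒ log+=8
throw(2) @ H0 caught ⇒ 10
H1 returns (10, (8))
H2 returns [(10, (8))]
= [(10, (8))]

Answer: [(10, (8))]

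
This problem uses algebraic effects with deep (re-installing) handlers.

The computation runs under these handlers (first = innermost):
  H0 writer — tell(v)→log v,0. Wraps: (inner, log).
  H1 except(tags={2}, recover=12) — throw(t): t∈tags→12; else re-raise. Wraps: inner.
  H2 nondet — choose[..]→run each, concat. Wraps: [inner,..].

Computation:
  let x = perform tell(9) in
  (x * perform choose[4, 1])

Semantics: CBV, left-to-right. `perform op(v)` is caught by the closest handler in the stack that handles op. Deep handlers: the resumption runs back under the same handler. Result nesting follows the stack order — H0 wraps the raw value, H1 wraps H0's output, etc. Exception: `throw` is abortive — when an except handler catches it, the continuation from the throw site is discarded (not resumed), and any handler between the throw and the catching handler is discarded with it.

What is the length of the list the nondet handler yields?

Answer: 2

Working:
tell(9) @ H0 ⇒ log+=9
choose[4, 1] @ H2
  branch[0] choose=4:
    H0 returns (0, (9))
    H1 returns (0, (9))
    H2 returns [(0, (9))]
  branch[1] choose=1:
    H0 returns (0, (9))
    H1 returns (0, (9))
    H2 returns [(0, (9))]
= [(0, (9)), (0, (9))]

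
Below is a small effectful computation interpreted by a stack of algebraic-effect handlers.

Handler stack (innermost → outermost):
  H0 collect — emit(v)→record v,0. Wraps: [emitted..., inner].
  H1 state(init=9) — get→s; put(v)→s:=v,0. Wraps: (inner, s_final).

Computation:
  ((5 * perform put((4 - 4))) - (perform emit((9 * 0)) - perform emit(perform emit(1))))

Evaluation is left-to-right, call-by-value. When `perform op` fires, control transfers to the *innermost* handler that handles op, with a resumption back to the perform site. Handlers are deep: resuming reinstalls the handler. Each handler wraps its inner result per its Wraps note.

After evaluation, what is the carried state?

Answer: 0

Evaluation trace:
put(0) @ H1 ⇒ s:=0
emit(0) @ H0 ⇒ out+=0
emit(1) @ H0 ⇒ out+=1
emit(0) @ H0 ⇒ out+=0
H0 returns [0, 1, 0, 0]
H1 returns ([0, 1, 0, 0], 0)
= ([0, 1, 0, 0], 0)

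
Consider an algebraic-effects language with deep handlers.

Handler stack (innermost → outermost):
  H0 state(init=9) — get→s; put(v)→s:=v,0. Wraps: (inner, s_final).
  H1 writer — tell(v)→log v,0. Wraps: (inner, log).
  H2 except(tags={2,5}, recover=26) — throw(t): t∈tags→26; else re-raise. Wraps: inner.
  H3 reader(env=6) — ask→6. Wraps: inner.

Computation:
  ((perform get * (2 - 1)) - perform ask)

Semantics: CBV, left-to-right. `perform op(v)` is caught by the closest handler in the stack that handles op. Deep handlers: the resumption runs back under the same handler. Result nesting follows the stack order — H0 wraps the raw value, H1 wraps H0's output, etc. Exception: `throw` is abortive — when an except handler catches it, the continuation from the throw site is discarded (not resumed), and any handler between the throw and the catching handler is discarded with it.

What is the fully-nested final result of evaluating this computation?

Working:
get @ H0 ⇒ 9
ask @ H3 ⇒ 6
H0 returns (3, 9)
H1 returns ((3, 9), ())
H2 returns ((3, 9), ())
H3 returns ((3, 9), ())
= ((3, 9), ())

Answer: ((3, 9), ())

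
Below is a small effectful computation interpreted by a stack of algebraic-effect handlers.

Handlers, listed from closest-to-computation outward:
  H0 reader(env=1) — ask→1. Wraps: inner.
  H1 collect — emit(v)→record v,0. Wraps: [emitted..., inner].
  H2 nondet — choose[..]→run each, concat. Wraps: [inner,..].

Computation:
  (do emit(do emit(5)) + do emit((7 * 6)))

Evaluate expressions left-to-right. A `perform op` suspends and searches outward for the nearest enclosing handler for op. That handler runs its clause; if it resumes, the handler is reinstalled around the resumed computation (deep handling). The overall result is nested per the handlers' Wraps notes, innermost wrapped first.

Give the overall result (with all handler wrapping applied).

Answer: [[5, 0, 42, 0]]

Step-by-step:
emit(5) @ H1 ⇒ out+=5
emit(0) @ H1 ⇒ out+=0
emit(42) @ H1 ⇒ out+=42
H0 returns 0
H1 returns [5, 0, 42, 0]
H2 returns [[5, 0, 42, 0]]
= [[5, 0, 42, 0]]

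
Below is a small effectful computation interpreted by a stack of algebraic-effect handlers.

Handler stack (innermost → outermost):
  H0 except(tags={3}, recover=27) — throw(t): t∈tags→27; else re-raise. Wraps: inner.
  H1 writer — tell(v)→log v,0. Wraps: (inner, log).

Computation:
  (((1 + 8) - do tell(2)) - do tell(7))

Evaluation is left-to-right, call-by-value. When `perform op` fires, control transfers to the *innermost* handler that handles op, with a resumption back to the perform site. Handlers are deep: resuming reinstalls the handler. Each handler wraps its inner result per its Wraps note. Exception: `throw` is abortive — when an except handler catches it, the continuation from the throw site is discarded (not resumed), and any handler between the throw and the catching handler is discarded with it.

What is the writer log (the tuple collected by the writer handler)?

Answer: (2, 7)

Evaluation trace:
tell(2) @ H1 ⇒ log+=2
tell(7) @ H1 ⇒ log+=7
H0 returns 9
H1 returns (9, (2, 7))
= (9, (2, 7))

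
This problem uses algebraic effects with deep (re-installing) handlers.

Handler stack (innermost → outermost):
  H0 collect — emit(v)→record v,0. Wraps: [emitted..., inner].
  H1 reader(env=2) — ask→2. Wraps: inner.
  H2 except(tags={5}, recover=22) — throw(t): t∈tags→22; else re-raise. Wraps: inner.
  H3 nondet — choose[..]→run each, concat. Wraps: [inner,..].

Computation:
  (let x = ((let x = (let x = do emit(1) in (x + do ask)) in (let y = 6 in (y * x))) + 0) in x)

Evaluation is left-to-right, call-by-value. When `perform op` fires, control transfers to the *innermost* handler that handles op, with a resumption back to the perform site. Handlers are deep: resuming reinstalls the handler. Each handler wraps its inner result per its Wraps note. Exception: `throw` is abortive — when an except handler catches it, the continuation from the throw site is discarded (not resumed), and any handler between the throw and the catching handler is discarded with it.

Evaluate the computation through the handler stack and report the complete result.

Evaluation trace:
emit(1) @ H0 ⇒ out+=1
ask @ H1 ⇒ 2
H0 returns [1, 12]
H1 returns [1, 12]
H2 returns [1, 12]
H3 returns [[1, 12]]
= [[1, 12]]

Answer: [[1, 12]]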